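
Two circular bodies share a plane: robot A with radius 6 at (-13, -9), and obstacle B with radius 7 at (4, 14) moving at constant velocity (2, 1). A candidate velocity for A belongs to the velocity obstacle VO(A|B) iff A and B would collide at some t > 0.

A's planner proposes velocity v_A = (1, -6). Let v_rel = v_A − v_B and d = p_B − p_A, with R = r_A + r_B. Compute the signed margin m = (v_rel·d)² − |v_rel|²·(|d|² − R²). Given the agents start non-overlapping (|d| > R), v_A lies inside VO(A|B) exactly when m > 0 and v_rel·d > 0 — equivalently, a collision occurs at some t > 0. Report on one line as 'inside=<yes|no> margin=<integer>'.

d = (17, 23),  |d|² = 818;  R = 6+7 = 13,  c = 818−13² = 649
v_rel = (-1, -7),  |v_rel|² = 50;  v_rel·d = (-1)·(17) + (-7)·(23) = -178
50·t² + 356·t + 649 = 0  ⇒  m = (-178)² − 50·649 = -766
m = -766 < 0,  v_rel·d = -178 < 0  ⇒  outside

inside=no margin=-766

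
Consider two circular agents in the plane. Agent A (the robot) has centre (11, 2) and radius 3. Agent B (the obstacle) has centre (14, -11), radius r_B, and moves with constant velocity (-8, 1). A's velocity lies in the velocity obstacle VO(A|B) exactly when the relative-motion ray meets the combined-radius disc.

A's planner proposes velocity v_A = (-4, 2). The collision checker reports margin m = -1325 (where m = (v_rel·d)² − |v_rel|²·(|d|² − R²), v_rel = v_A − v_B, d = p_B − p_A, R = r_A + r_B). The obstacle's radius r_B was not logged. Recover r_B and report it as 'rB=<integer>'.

m = -1325
d = (3, -13);  v_rel = (4, 1),  |v_rel|² = 17
v_rel×d = (4)·(-13) − (1)·(3) = -55
since m = R²·17 − (-55)²:  R² = (3025 + -1325) / 17 = 100
R = √100 = 10  ⇒  r_B = 10 − 3 = 7

rB=7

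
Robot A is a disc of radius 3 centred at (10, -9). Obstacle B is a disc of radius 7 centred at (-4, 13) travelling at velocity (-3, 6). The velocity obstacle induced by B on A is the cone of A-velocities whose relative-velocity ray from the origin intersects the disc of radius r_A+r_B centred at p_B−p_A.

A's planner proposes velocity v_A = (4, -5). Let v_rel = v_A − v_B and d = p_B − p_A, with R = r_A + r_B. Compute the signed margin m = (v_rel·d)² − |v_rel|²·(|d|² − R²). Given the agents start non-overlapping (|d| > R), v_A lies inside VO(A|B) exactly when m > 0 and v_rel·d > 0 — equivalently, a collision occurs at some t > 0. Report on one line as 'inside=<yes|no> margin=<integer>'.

d = (-14, 22),  |d|² = 680;  R = 3+7 = 10,  c = 680−10² = 580
v_rel = (7, -11),  |v_rel|² = 170;  v_rel·d = (7)·(-14) + (-11)·(22) = -340
170·t² + 680·t + 580 = 0  ⇒  m = (-340)² − 170·580 = 17000
m = 17000 > 0,  v_rel·d = -340 < 0  ⇒  outside

inside=no margin=17000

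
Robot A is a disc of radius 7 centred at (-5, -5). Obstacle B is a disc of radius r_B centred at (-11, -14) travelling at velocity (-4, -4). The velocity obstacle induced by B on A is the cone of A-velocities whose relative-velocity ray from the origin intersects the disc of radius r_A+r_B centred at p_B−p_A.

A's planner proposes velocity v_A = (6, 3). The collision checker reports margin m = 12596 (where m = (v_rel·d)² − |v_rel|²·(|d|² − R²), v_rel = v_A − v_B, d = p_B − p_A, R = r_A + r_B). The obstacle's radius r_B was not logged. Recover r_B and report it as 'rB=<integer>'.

m = 12596
d = (-6, -9);  v_rel = (10, 7),  |v_rel|² = 149
v_rel×d = (10)·(-9) − (7)·(-6) = -48
since m = R²·149 − (-48)²:  R² = (2304 + 12596) / 149 = 100
R = √100 = 10  ⇒  r_B = 10 − 7 = 3

rB=3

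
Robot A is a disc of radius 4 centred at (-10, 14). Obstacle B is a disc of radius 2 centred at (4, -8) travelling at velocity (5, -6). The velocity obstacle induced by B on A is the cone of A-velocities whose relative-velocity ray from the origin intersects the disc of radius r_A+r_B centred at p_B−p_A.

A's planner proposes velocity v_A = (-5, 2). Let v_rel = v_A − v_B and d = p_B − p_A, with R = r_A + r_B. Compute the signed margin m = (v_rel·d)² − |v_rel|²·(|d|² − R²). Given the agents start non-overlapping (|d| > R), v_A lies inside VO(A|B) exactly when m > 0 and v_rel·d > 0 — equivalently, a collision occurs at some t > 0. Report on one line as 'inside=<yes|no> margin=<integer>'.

d = (14, -22),  |d|² = 680;  R = 4+2 = 6,  c = 680−6² = 644
v_rel = (-10, 8),  |v_rel|² = 164;  v_rel·d = (-10)·(14) + (8)·(-22) = -316
164·t² + 632·t + 644 = 0  ⇒  m = (-316)² − 164·644 = -5760
m = -5760 < 0,  v_rel·d = -316 < 0  ⇒  outside

inside=no margin=-5760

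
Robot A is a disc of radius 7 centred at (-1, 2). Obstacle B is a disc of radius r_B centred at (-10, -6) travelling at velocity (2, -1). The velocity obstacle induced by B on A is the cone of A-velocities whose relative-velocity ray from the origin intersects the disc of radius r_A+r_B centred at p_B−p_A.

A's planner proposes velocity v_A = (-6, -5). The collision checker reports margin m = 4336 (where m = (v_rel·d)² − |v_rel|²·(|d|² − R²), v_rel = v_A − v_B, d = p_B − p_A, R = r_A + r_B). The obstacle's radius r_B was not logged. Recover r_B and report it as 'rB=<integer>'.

m = 4336
d = (-9, -8);  v_rel = (-8, -4),  |v_rel|² = 80
v_rel×d = (-8)·(-8) − (-4)·(-9) = 28
since m = R²·80 − 28²:  R² = (784 + 4336) / 80 = 64
R = √64 = 8  ⇒  r_B = 8 − 7 = 1

rB=1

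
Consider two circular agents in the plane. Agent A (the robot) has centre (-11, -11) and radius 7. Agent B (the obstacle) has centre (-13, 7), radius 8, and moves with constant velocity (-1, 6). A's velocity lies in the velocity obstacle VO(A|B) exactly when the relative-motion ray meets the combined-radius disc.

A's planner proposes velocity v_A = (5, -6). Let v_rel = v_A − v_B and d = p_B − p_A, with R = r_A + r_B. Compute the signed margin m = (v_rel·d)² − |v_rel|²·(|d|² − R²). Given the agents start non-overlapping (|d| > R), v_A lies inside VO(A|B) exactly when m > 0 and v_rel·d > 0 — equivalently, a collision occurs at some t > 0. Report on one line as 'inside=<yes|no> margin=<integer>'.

d = (-2, 18),  |d|² = 328;  R = 7+8 = 15,  c = 328−15² = 103
v_rel = (6, -12),  |v_rel|² = 180;  v_rel·d = (6)·(-2) + (-12)·(18) = -228
180·t² + 456·t + 103 = 0  ⇒  m = (-228)² − 180·103 = 33444
m = 33444 > 0,  v_rel·d = -228 < 0  ⇒  outside

inside=no margin=33444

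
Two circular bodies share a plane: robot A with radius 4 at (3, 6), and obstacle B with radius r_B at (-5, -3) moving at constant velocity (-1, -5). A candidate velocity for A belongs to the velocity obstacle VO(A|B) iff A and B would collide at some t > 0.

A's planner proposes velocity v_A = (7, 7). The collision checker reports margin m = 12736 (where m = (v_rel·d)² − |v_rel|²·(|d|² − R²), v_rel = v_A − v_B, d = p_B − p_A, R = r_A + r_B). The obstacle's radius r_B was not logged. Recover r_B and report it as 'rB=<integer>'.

m = 12736
d = (-8, -9);  v_rel = (8, 12),  |v_rel|² = 208
v_rel×d = (8)·(-9) − (12)·(-8) = 24
since m = R²·208 − 24²:  R² = (576 + 12736) / 208 = 64
R = √64 = 8  ⇒  r_B = 8 − 4 = 4

rB=4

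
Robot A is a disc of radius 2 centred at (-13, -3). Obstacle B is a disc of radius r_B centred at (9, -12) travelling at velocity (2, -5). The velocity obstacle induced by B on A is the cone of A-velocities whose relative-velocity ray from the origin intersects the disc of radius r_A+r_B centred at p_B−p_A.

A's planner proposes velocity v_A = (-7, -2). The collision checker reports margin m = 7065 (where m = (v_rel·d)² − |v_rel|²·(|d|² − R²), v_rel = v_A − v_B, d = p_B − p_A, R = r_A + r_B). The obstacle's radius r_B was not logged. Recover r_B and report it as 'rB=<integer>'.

m = 7065
d = (22, -9);  v_rel = (-9, 3),  |v_rel|² = 90
v_rel×d = (-9)·(-9) − (3)·(22) = 15
since m = R²·90 − 15²:  R² = (225 + 7065) / 90 = 81
R = √81 = 9  ⇒  r_B = 9 − 2 = 7

rB=7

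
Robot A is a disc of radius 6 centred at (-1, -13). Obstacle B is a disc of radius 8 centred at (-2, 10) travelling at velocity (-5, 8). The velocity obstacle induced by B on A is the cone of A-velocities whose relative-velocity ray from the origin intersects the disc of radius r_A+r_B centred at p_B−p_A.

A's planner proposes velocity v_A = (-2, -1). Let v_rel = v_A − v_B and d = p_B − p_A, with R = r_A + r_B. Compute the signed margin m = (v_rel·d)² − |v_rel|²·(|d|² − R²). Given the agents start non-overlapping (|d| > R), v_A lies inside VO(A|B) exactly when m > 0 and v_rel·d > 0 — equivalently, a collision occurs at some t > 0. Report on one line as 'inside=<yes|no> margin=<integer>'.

d = (-1, 23),  |d|² = 530;  R = 6+8 = 14,  c = 530−14² = 334
v_rel = (3, -9),  |v_rel|² = 90;  v_rel·d = (3)·(-1) + (-9)·(23) = -210
90·t² + 420·t + 334 = 0  ⇒  m = (-210)² − 90·334 = 14040
m = 14040 > 0,  v_rel·d = -210 < 0  ⇒  outside

inside=no margin=14040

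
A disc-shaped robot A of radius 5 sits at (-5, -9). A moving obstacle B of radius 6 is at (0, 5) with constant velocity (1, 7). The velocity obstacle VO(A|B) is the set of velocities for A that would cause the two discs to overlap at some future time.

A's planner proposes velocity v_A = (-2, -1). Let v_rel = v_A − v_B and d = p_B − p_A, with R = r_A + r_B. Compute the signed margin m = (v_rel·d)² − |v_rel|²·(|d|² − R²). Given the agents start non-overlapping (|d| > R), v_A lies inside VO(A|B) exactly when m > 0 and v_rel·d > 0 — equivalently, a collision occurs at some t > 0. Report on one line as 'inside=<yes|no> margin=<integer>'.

d = (5, 14),  |d|² = 221;  R = 5+6 = 11,  c = 221−11² = 100
v_rel = (-3, -8),  |v_rel|² = 73;  v_rel·d = (-3)·(5) + (-8)·(14) = -127
73·t² + 254·t + 100 = 0  ⇒  m = (-127)² − 73·100 = 8829
m = 8829 > 0,  v_rel·d = -127 < 0  ⇒  outside

inside=no margin=8829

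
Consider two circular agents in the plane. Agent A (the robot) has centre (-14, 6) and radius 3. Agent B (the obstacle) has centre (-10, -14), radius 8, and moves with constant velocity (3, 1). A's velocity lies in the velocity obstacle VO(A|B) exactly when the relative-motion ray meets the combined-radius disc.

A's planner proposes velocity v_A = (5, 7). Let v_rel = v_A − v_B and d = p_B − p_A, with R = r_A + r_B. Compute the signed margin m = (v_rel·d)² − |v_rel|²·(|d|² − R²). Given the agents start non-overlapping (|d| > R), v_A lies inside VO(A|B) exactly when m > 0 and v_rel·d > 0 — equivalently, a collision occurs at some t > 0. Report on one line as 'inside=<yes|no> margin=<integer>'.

d = (4, -20),  |d|² = 416;  R = 3+8 = 11,  c = 416−11² = 295
v_rel = (2, 6),  |v_rel|² = 40;  v_rel·d = (2)·(4) + (6)·(-20) = -112
40·t² + 224·t + 295 = 0  ⇒  m = (-112)² − 40·295 = 744
m = 744 > 0,  v_rel·d = -112 < 0  ⇒  outside

inside=no margin=744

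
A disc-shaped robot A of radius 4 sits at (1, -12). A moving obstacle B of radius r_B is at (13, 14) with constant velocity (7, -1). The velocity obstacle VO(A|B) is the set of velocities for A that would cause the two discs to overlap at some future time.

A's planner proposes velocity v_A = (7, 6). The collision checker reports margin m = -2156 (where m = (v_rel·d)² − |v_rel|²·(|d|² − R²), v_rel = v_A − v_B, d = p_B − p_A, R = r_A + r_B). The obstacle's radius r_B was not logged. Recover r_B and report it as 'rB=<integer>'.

m = -2156
d = (12, 26);  v_rel = (0, 7),  |v_rel|² = 49
v_rel×d = (0)·(26) − (7)·(12) = -84
since m = R²·49 − (-84)²:  R² = (7056 + -2156) / 49 = 100
R = √100 = 10  ⇒  r_B = 10 − 4 = 6

rB=6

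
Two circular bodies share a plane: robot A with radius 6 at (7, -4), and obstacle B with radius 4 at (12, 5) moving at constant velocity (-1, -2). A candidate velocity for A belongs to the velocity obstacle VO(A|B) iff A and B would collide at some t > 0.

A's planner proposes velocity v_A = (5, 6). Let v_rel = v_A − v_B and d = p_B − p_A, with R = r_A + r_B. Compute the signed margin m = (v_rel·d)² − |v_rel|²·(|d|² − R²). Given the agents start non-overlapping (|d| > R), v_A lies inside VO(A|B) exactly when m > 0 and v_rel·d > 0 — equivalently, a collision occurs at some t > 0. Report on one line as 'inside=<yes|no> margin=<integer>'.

d = (5, 9),  |d|² = 106;  R = 6+4 = 10,  c = 106−10² = 6
v_rel = (6, 8),  |v_rel|² = 100;  v_rel·d = (6)·(5) + (8)·(9) = 102
100·t² − 204·t + 6 = 0  ⇒  m = 102² − 100·6 = 9804
m = 9804 > 0,  v_rel·d = 102 > 0  ⇒  inside

inside=yes margin=9804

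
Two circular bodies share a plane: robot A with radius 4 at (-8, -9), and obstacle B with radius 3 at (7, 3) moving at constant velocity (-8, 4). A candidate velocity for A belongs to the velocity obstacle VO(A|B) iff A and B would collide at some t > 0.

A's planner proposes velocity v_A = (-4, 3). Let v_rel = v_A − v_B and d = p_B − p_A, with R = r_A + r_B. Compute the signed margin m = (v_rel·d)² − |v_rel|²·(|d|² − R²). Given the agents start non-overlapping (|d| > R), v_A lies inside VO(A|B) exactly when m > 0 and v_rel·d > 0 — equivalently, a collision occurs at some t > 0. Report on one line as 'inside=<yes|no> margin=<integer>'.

d = (15, 12),  |d|² = 369;  R = 4+3 = 7,  c = 369−7² = 320
v_rel = (4, -1),  |v_rel|² = 17;  v_rel·d = (4)·(15) + (-1)·(12) = 48
17·t² − 96·t + 320 = 0  ⇒  m = 48² − 17·320 = -3136
m = -3136 < 0,  v_rel·d = 48 > 0  ⇒  outside

inside=no margin=-3136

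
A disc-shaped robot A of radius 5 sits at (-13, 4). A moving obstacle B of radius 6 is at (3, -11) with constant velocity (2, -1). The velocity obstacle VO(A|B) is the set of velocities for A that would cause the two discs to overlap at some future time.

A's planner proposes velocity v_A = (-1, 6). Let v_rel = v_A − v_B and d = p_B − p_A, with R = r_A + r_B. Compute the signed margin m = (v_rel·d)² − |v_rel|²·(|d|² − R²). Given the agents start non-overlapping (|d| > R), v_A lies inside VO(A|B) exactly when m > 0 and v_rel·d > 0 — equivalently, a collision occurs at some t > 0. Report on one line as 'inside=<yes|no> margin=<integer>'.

d = (16, -15),  |d|² = 481;  R = 5+6 = 11,  c = 481−11² = 360
v_rel = (-3, 7),  |v_rel|² = 58;  v_rel·d = (-3)·(16) + (7)·(-15) = -153
58·t² + 306·t + 360 = 0  ⇒  m = (-153)² − 58·360 = 2529
m = 2529 > 0,  v_rel·d = -153 < 0  ⇒  outside

inside=no margin=2529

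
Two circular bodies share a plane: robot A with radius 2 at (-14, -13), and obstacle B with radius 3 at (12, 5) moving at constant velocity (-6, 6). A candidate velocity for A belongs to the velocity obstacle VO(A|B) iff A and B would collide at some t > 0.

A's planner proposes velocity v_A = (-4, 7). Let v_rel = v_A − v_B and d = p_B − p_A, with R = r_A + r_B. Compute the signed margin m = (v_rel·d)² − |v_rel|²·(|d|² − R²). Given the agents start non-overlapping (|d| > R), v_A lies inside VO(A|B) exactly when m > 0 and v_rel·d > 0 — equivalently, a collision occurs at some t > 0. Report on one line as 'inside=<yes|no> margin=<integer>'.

d = (26, 18),  |d|² = 1000;  R = 2+3 = 5,  c = 1000−5² = 975
v_rel = (2, 1),  |v_rel|² = 5;  v_rel·d = (2)·(26) + (1)·(18) = 70
5·t² − 140·t + 975 = 0  ⇒  m = 70² − 5·975 = 25
m = 25 > 0,  v_rel·d = 70 > 0  ⇒  inside

inside=yes margin=25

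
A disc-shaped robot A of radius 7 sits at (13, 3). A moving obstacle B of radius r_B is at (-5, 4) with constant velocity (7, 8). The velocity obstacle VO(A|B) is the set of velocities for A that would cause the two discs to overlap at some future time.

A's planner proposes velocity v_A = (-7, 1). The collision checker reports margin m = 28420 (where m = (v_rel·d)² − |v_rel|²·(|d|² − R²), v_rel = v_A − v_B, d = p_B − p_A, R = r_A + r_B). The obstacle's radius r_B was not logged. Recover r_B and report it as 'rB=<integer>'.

m = 28420
d = (-18, 1);  v_rel = (-14, -7),  |v_rel|² = 245
v_rel×d = (-14)·(1) − (-7)·(-18) = -140
since m = R²·245 − (-140)²:  R² = (19600 + 28420) / 245 = 196
R = √196 = 14  ⇒  r_B = 14 − 7 = 7

rB=7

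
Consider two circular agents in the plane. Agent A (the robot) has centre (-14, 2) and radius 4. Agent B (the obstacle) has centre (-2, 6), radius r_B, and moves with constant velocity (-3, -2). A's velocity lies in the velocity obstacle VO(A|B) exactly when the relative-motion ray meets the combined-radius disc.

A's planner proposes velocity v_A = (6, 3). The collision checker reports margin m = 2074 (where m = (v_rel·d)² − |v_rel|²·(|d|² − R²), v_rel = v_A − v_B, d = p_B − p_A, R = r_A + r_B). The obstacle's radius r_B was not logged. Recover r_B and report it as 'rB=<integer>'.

m = 2074
d = (12, 4);  v_rel = (9, 5),  |v_rel|² = 106
v_rel×d = (9)·(4) − (5)·(12) = -24
since m = R²·106 − (-24)²:  R² = (576 + 2074) / 106 = 25
R = √25 = 5  ⇒  r_B = 5 − 4 = 1

rB=1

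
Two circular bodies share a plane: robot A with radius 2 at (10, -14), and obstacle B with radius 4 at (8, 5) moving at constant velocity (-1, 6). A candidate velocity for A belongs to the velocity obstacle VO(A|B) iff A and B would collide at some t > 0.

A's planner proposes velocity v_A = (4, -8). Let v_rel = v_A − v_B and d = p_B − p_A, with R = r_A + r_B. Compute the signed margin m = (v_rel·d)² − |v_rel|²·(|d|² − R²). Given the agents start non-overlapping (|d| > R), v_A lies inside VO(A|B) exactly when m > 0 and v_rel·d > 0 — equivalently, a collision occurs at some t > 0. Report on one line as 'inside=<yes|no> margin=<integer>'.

d = (-2, 19),  |d|² = 365;  R = 2+4 = 6,  c = 365−6² = 329
v_rel = (5, -14),  |v_rel|² = 221;  v_rel·d = (5)·(-2) + (-14)·(19) = -276
221·t² + 552·t + 329 = 0  ⇒  m = (-276)² − 221·329 = 3467
m = 3467 > 0,  v_rel·d = -276 < 0  ⇒  outside

inside=no margin=3467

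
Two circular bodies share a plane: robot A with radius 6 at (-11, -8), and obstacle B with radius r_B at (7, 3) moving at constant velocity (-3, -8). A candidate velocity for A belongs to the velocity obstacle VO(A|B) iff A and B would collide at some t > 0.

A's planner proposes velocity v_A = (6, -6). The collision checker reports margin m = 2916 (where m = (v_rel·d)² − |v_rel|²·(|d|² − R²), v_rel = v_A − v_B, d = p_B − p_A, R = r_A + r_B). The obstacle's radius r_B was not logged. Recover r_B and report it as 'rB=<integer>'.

m = 2916
d = (18, 11);  v_rel = (9, 2),  |v_rel|² = 85
v_rel×d = (9)·(11) − (2)·(18) = 63
since m = R²·85 − 63²:  R² = (3969 + 2916) / 85 = 81
R = √81 = 9  ⇒  r_B = 9 − 6 = 3

rB=3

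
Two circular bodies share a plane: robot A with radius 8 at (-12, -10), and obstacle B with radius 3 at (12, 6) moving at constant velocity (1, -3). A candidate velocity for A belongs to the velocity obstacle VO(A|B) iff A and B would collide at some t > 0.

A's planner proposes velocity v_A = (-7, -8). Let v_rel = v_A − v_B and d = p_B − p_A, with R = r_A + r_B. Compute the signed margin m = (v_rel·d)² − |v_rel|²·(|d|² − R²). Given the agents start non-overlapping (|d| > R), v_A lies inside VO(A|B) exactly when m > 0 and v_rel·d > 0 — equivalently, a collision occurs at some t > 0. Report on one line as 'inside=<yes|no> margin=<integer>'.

d = (24, 16),  |d|² = 832;  R = 8+3 = 11,  c = 832−11² = 711
v_rel = (-8, -5),  |v_rel|² = 89;  v_rel·d = (-8)·(24) + (-5)·(16) = -272
89·t² + 544·t + 711 = 0  ⇒  m = (-272)² − 89·711 = 10705
m = 10705 > 0,  v_rel·d = -272 < 0  ⇒  outside

inside=no margin=10705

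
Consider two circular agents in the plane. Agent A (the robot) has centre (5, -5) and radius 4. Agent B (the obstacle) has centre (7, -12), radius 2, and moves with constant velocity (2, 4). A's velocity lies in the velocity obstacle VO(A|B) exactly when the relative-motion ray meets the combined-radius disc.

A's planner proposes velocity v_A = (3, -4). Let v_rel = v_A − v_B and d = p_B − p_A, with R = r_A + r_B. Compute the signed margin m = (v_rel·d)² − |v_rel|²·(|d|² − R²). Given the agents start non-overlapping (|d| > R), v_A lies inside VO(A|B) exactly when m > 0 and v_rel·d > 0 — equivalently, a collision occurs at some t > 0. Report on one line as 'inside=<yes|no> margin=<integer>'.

d = (2, -7),  |d|² = 53;  R = 4+2 = 6,  c = 53−6² = 17
v_rel = (1, -8),  |v_rel|² = 65;  v_rel·d = (1)·(2) + (-8)·(-7) = 58
65·t² − 116·t + 17 = 0  ⇒  m = 58² − 65·17 = 2259
m = 2259 > 0,  v_rel·d = 58 > 0  ⇒  inside

inside=yes margin=2259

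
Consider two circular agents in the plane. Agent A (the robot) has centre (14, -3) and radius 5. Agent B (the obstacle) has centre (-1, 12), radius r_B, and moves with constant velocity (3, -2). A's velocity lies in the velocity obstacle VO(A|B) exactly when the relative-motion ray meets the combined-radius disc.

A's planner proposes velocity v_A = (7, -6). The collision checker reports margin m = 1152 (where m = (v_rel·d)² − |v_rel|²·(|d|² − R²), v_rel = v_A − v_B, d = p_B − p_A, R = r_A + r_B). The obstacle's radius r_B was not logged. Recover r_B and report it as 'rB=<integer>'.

m = 1152
d = (-15, 15);  v_rel = (4, -4),  |v_rel|² = 32
v_rel×d = (4)·(15) − (-4)·(-15) = 0
since m = R²·32 − 0²:  R² = (0 + 1152) / 32 = 36
R = √36 = 6  ⇒  r_B = 6 − 5 = 1

rB=1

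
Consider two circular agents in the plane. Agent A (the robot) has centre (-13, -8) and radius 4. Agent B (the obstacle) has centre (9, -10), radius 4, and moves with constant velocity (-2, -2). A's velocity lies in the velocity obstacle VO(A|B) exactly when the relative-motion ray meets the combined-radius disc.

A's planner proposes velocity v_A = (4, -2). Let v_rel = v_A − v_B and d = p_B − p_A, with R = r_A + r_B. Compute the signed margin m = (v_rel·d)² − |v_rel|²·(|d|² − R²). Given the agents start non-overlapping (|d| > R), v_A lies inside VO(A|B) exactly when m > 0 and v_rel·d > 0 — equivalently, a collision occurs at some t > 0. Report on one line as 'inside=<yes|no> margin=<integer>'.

d = (22, -2),  |d|² = 488;  R = 4+4 = 8,  c = 488−8² = 424
v_rel = (6, 0),  |v_rel|² = 36;  v_rel·d = (6)·(22) + (0)·(-2) = 132
36·t² − 264·t + 424 = 0  ⇒  m = 132² − 36·424 = 2160
m = 2160 > 0,  v_rel·d = 132 > 0  ⇒  inside

inside=yes margin=2160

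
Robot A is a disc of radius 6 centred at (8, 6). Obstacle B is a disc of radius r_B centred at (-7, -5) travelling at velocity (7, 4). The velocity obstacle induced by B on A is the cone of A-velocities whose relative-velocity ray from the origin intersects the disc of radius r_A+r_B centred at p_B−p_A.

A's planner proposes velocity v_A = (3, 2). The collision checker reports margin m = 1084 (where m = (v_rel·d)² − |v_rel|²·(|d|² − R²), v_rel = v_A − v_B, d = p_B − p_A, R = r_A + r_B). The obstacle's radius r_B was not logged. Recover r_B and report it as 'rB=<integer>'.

m = 1084
d = (-15, -11);  v_rel = (-4, -2),  |v_rel|² = 20
v_rel×d = (-4)·(-11) − (-2)·(-15) = 14
since m = R²·20 − 14²:  R² = (196 + 1084) / 20 = 64
R = √64 = 8  ⇒  r_B = 8 − 6 = 2

rB=2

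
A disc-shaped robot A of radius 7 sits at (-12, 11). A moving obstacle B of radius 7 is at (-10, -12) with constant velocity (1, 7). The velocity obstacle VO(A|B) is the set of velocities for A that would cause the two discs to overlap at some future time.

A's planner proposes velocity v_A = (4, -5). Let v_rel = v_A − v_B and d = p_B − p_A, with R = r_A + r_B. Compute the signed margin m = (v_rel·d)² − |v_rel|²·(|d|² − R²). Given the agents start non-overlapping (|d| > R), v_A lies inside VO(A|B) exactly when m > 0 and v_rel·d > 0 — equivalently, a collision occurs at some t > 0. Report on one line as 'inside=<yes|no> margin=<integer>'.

d = (2, -23),  |d|² = 533;  R = 7+7 = 14,  c = 533−14² = 337
v_rel = (3, -12),  |v_rel|² = 153;  v_rel·d = (3)·(2) + (-12)·(-23) = 282
153·t² − 564·t + 337 = 0  ⇒  m = 282² − 153·337 = 27963
m = 27963 > 0,  v_rel·d = 282 > 0  ⇒  inside

inside=yes margin=27963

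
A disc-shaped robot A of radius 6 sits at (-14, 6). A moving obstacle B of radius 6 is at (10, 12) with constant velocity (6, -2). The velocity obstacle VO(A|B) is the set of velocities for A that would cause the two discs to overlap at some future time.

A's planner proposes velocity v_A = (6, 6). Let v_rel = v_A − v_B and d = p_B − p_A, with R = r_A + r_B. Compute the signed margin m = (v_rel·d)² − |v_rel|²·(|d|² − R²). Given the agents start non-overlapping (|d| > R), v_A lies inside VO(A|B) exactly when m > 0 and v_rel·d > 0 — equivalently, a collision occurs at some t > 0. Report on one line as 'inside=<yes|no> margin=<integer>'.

d = (24, 6),  |d|² = 612;  R = 6+6 = 12,  c = 612−12² = 468
v_rel = (0, 8),  |v_rel|² = 64;  v_rel·d = (0)·(24) + (8)·(6) = 48
64·t² − 96·t + 468 = 0  ⇒  m = 48² − 64·468 = -27648
m = -27648 < 0,  v_rel·d = 48 > 0  ⇒  outside

inside=no margin=-27648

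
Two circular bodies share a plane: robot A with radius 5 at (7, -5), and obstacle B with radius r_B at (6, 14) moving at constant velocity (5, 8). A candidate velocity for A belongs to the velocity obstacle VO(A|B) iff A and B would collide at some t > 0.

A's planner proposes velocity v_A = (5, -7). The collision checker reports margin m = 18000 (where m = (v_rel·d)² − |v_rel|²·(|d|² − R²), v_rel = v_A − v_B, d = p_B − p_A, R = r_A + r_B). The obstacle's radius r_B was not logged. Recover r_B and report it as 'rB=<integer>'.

m = 18000
d = (-1, 19);  v_rel = (0, -15),  |v_rel|² = 225
v_rel×d = (0)·(19) − (-15)·(-1) = -15
since m = R²·225 − (-15)²:  R² = (225 + 18000) / 225 = 81
R = √81 = 9  ⇒  r_B = 9 − 5 = 4

rB=4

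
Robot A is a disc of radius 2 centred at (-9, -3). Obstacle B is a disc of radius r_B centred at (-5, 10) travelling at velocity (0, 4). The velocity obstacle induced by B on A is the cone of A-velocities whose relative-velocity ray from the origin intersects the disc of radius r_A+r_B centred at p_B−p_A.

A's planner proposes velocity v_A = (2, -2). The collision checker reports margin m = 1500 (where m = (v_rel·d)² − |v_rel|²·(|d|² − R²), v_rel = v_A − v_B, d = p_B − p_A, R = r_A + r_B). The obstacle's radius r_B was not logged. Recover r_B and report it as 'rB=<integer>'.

m = 1500
d = (4, 13);  v_rel = (2, -6),  |v_rel|² = 40
v_rel×d = (2)·(13) − (-6)·(4) = 50
since m = R²·40 − 50²:  R² = (2500 + 1500) / 40 = 100
R = √100 = 10  ⇒  r_B = 10 − 2 = 8

rB=8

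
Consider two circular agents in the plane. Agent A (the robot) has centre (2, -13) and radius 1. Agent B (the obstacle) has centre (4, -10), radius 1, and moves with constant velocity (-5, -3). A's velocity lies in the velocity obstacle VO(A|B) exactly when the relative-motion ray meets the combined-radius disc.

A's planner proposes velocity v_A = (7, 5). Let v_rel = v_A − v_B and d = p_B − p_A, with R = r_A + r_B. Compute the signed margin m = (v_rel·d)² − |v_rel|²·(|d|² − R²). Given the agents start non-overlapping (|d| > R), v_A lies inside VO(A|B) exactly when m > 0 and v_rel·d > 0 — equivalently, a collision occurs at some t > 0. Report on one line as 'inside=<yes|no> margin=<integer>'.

d = (2, 3),  |d|² = 13;  R = 1+1 = 2,  c = 13−2² = 9
v_rel = (12, 8),  |v_rel|² = 208;  v_rel·d = (12)·(2) + (8)·(3) = 48
208·t² − 96·t + 9 = 0  ⇒  m = 48² − 208·9 = 432
m = 432 > 0,  v_rel·d = 48 > 0  ⇒  inside

inside=yes margin=432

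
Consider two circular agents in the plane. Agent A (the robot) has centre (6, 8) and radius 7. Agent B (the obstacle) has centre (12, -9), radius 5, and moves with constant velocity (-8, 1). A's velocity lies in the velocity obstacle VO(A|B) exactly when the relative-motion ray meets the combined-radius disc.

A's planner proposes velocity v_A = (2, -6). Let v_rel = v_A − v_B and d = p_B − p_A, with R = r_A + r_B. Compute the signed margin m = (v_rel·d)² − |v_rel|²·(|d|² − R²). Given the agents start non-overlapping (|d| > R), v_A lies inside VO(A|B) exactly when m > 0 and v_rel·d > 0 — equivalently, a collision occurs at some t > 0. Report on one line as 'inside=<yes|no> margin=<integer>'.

d = (6, -17),  |d|² = 325;  R = 7+5 = 12,  c = 325−12² = 181
v_rel = (10, -7),  |v_rel|² = 149;  v_rel·d = (10)·(6) + (-7)·(-17) = 179
149·t² − 358·t + 181 = 0  ⇒  m = 179² − 149·181 = 5072
m = 5072 > 0,  v_rel·d = 179 > 0  ⇒  inside

inside=yes margin=5072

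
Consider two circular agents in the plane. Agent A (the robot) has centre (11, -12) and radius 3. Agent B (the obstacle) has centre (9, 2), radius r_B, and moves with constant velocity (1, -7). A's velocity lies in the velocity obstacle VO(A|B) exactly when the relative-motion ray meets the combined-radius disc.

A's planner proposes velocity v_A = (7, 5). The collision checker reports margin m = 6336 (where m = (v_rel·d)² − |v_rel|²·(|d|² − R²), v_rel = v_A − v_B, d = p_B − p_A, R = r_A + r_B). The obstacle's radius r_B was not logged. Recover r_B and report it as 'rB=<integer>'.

m = 6336
d = (-2, 14);  v_rel = (6, 12),  |v_rel|² = 180
v_rel×d = (6)·(14) − (12)·(-2) = 108
since m = R²·180 − 108²:  R² = (11664 + 6336) / 180 = 100
R = √100 = 10  ⇒  r_B = 10 − 3 = 7

rB=7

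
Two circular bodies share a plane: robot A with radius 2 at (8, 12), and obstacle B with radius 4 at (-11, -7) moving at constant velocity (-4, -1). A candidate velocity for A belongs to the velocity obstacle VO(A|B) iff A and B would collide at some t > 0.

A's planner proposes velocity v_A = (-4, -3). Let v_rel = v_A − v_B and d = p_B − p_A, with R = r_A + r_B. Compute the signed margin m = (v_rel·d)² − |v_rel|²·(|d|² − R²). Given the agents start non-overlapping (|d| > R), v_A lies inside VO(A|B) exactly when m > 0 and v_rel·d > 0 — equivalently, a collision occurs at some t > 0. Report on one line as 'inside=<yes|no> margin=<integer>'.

d = (-19, -19),  |d|² = 722;  R = 2+4 = 6,  c = 722−6² = 686
v_rel = (0, -2),  |v_rel|² = 4;  v_rel·d = (0)·(-19) + (-2)·(-19) = 38
4·t² − 76·t + 686 = 0  ⇒  m = 38² − 4·686 = -1300
m = -1300 < 0,  v_rel·d = 38 > 0  ⇒  outside

inside=no margin=-1300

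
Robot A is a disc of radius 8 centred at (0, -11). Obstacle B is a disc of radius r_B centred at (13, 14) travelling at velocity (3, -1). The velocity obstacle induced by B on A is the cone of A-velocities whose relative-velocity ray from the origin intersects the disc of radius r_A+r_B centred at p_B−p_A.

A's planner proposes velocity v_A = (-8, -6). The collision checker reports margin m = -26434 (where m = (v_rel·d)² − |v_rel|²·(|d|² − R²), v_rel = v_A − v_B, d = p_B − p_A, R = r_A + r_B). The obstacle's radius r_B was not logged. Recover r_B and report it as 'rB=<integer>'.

m = -26434
d = (13, 25);  v_rel = (-11, -5),  |v_rel|² = 146
v_rel×d = (-11)·(25) − (-5)·(13) = -210
since m = R²·146 − (-210)²:  R² = (44100 + -26434) / 146 = 121
R = √121 = 11  ⇒  r_B = 11 − 8 = 3

rB=3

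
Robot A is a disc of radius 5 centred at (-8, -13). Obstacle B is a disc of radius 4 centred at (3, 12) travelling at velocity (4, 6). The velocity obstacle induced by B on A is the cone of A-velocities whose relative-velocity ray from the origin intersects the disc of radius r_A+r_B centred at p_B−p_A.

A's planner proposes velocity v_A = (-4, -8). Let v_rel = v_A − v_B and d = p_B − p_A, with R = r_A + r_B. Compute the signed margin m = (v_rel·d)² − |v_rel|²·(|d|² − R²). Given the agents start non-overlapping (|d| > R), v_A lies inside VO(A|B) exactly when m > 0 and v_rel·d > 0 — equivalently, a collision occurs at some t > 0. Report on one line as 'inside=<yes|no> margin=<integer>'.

d = (11, 25),  |d|² = 746;  R = 5+4 = 9,  c = 746−9² = 665
v_rel = (-8, -14),  |v_rel|² = 260;  v_rel·d = (-8)·(11) + (-14)·(25) = -438
260·t² + 876·t + 665 = 0  ⇒  m = (-438)² − 260·665 = 18944
m = 18944 > 0,  v_rel·d = -438 < 0  ⇒  outside

inside=no margin=18944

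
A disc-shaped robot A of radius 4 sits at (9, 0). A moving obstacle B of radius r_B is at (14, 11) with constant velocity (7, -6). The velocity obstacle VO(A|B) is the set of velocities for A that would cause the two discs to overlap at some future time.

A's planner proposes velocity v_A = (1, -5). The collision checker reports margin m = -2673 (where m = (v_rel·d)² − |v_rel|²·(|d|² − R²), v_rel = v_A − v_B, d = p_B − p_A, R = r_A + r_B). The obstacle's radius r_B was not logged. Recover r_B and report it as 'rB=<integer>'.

m = -2673
d = (5, 11);  v_rel = (-6, 1),  |v_rel|² = 37
v_rel×d = (-6)·(11) − (1)·(5) = -71
since m = R²·37 − (-71)²:  R² = (5041 + -2673) / 37 = 64
R = √64 = 8  ⇒  r_B = 8 − 4 = 4

rB=4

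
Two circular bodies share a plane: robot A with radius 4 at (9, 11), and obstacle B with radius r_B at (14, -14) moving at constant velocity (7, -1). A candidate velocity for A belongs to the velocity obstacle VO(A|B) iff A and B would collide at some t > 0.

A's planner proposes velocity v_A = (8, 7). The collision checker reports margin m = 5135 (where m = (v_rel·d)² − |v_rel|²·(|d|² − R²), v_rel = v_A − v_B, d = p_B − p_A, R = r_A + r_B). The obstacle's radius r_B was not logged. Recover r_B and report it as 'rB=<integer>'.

m = 5135
d = (5, -25);  v_rel = (1, 8),  |v_rel|² = 65
v_rel×d = (1)·(-25) − (8)·(5) = -65
since m = R²·65 − (-65)²:  R² = (4225 + 5135) / 65 = 144
R = √144 = 12  ⇒  r_B = 12 − 4 = 8

rB=8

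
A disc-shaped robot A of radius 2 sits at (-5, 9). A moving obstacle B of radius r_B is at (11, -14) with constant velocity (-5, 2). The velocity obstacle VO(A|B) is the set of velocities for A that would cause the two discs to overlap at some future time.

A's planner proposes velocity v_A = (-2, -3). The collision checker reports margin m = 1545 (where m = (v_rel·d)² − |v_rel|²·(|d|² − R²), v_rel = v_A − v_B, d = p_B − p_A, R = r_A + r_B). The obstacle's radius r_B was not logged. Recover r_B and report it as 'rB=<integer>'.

m = 1545
d = (16, -23);  v_rel = (3, -5),  |v_rel|² = 34
v_rel×d = (3)·(-23) − (-5)·(16) = 11
since m = R²·34 − 11²:  R² = (121 + 1545) / 34 = 49
R = √49 = 7  ⇒  r_B = 7 − 2 = 5

rB=5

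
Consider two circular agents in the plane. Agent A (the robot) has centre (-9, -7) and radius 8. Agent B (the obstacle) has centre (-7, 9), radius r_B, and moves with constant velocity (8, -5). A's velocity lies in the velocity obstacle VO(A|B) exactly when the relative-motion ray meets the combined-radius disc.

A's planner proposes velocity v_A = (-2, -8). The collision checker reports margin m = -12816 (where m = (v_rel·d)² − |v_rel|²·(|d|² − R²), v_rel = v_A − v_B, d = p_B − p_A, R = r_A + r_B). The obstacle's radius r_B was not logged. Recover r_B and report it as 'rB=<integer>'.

m = -12816
d = (2, 16);  v_rel = (-10, -3),  |v_rel|² = 109
v_rel×d = (-10)·(16) − (-3)·(2) = -154
since m = R²·109 − (-154)²:  R² = (23716 + -12816) / 109 = 100
R = √100 = 10  ⇒  r_B = 10 − 8 = 2

rB=2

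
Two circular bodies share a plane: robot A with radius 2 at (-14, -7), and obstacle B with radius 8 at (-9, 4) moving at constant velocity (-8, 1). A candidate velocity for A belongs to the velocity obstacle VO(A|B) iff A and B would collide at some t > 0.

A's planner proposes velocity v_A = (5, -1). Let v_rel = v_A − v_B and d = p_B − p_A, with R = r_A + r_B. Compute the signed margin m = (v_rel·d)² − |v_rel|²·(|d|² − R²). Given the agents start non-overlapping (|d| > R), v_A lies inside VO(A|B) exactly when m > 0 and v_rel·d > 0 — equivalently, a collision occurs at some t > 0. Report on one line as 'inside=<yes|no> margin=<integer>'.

d = (5, 11),  |d|² = 146;  R = 2+8 = 10,  c = 146−10² = 46
v_rel = (13, -2),  |v_rel|² = 173;  v_rel·d = (13)·(5) + (-2)·(11) = 43
173·t² − 86·t + 46 = 0  ⇒  m = 43² − 173·46 = -6109
m = -6109 < 0,  v_rel·d = 43 > 0  ⇒  outside

inside=no margin=-6109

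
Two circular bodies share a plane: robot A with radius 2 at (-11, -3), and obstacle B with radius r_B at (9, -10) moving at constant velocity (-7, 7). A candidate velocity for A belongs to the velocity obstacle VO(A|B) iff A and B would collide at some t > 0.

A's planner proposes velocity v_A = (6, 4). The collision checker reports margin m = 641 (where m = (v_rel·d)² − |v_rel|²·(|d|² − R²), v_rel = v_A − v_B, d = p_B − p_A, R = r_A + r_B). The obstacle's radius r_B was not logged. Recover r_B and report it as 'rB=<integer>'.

m = 641
d = (20, -7);  v_rel = (13, -3),  |v_rel|² = 178
v_rel×d = (13)·(-7) − (-3)·(20) = -31
since m = R²·178 − (-31)²:  R² = (961 + 641) / 178 = 9
R = √9 = 3  ⇒  r_B = 3 − 2 = 1

rB=1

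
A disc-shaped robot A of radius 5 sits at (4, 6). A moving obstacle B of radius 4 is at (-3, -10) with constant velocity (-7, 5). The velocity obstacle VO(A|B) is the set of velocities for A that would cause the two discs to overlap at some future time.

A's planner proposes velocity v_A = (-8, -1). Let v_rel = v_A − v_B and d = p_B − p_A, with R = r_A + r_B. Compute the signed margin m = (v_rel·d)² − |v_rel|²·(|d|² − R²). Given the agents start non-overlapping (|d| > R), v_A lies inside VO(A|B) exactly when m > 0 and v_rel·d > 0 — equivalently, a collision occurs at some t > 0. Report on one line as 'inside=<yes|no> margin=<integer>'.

d = (-7, -16),  |d|² = 305;  R = 5+4 = 9,  c = 305−9² = 224
v_rel = (-1, -6),  |v_rel|² = 37;  v_rel·d = (-1)·(-7) + (-6)·(-16) = 103
37·t² − 206·t + 224 = 0  ⇒  m = 103² − 37·224 = 2321
m = 2321 > 0,  v_rel·d = 103 > 0  ⇒  inside

inside=yes margin=2321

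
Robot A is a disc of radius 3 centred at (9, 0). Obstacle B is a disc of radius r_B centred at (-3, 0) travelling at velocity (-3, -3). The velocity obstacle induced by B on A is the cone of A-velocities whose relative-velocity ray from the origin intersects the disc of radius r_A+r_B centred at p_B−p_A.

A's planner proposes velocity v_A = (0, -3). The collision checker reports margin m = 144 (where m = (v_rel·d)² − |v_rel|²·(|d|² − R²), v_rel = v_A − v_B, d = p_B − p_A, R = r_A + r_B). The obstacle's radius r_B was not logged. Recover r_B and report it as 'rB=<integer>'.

m = 144
d = (-12, 0);  v_rel = (3, 0),  |v_rel|² = 9
v_rel×d = (3)·(0) − (0)·(-12) = 0
since m = R²·9 − 0²:  R² = (0 + 144) / 9 = 16
R = √16 = 4  ⇒  r_B = 4 − 3 = 1

rB=1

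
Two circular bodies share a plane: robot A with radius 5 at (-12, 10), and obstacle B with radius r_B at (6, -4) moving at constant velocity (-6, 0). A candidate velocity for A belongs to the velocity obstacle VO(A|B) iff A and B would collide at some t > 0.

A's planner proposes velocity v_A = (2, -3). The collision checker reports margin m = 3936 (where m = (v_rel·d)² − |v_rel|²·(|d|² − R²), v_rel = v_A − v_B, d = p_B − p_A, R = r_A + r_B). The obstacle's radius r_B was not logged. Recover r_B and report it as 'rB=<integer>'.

m = 3936
d = (18, -14);  v_rel = (8, -3),  |v_rel|² = 73
v_rel×d = (8)·(-14) − (-3)·(18) = -58
since m = R²·73 − (-58)²:  R² = (3364 + 3936) / 73 = 100
R = √100 = 10  ⇒  r_B = 10 − 5 = 5

rB=5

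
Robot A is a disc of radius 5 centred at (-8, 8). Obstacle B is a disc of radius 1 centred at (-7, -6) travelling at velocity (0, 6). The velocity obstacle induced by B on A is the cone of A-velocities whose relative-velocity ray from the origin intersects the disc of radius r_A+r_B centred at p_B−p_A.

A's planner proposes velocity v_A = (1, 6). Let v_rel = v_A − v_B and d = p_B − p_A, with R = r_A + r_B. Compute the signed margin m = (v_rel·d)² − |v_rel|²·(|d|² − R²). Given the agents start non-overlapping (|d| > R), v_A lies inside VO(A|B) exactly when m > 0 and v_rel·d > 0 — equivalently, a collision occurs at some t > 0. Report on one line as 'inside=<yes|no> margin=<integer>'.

d = (1, -14),  |d|² = 197;  R = 5+1 = 6,  c = 197−6² = 161
v_rel = (1, 0),  |v_rel|² = 1;  v_rel·d = (1)·(1) + (0)·(-14) = 1
1·t² − 2·t + 161 = 0  ⇒  m = 1² − 1·161 = -160
m = -160 < 0,  v_rel·d = 1 > 0  ⇒  outside

inside=no margin=-160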